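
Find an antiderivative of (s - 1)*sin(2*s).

Use integration by parts with u = s - 1, dv = sin(2*s) ds, so v = -cos(2*s)/2.
Apply parts 1 times (tabular method): alternate signs, differentiate u down to 0, integrate dv up.

-s*cos(2*s)/2 + sin(2*s)/4 + cos(2*s)/2 + C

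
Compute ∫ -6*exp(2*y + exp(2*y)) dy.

Let u = exp(2*y), so du = (2*exp(2*y)) dy.
Rewriting, the integral becomes -3·∫ e^u du = -3·e^u.
Substituting back, u = exp(2*y).

-3*exp(exp(2*y)) + C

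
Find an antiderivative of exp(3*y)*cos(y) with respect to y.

exp(3*y)*sin(y)/10 + 3*exp(3*y)*cos(y)/10 + C

Let I denote the integral. Integrate by parts with u = cos(y), dv = exp(3*y) dy, so v = exp(3*y)/3: I = exp(3*y)*cos(y)/3 + (1/3)·∫ exp(3*y)*sin(y) dy.
Apply parts again with u = sin(y), dv = exp(3*y) dy: ∫ exp(3*y)*sin(y) dy = exp(3*y)*sin(y)/3 − (1/3)·I. Substituting back brings back I: I = exp(3*y)*sin(y)/9 + exp(3*y)*cos(y)/3 − (1/9)·I.
Solving for I: (1 + 1/9)·I equals the remaining terms, so I = (9/10)·(exp(3*y)*sin(y)/9 + exp(3*y)*cos(y)/3).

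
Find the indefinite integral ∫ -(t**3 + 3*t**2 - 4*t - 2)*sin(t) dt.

Use integration by parts with u = t**3 + 3*t**2 - 4*t - 2, dv = -sin(t) dt, so v = cos(t).
Apply parts 3 times (tabular method): alternate signs, differentiate u down to 0, integrate dv up.

t**3*cos(t) - 3*t**2*sin(t) + 3*t**2*cos(t) - 6*t*sin(t) - 10*t*cos(t) + 10*sin(t) - 8*cos(t) + C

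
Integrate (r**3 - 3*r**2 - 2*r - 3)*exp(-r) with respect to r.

Use integration by parts with u = r**3 - 3*r**2 - 2*r - 3, dv = exp(-r) dr, so v = -exp(-r).
Apply parts 3 times (tabular method): alternate signs, differentiate u down to 0, integrate dv up.

(-r**3 + 2*r + 5)*exp(-r) + C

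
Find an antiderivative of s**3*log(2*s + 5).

Use integration by parts with u = log(2*s + 5), dv = s**3 ds.
Then du = 2/(2*s + 5) ds and v = s**4/4.

s**4*log(2*s + 5)/4 - s**4/16 + 5*s**3/24 - 25*s**2/32 + 125*s/32 - 625*log(2*s + 5)/64 + C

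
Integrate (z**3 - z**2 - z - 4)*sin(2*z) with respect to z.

-z**3*cos(2*z)/2 + 3*z**2*sin(2*z)/4 + z**2*cos(2*z)/2 - z*sin(2*z)/2 + 5*z*cos(2*z)/4 - 5*sin(2*z)/8 + 7*cos(2*z)/4 + C

Use integration by parts with u = z**3 - z**2 - z - 4, dv = sin(2*z) dz, so v = -cos(2*z)/2.
Apply parts 3 times (tabular method): alternate signs, differentiate u down to 0, integrate dv up.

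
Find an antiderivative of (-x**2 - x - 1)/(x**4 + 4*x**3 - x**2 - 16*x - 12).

-7*log(x - 2)/60 + log(x + 1)/6 - 3*log(x + 2)/4 + 7*log(x + 3)/10 + C

Factor the denominator: (x - 2)*(x + 1)*(x + 2)*(x + 3).
Partial-fraction decomposition: 7/(10*(x + 3)) - 3/(4*(x + 2)) + 1/(6*(x + 1)) - 7/(60*(x - 2)).
Integrate each term: A/(x−a) contributes A·log|x−a|.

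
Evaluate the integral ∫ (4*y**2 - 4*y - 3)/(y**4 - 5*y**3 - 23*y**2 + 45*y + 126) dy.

Factor the denominator: (y - 7)*(y - 3)*(y + 2)*(y + 3).
Partial-fraction decomposition: -3/(4*(y + 3)) + 7/(15*(y + 2)) - 7/(40*(y - 3)) + 11/(24*(y - 7)).
Integrate each term: A/(y−a) contributes A·log|y−a|.

11*log(y - 7)/24 - 7*log(y - 3)/40 + 7*log(y + 2)/15 - 3*log(y + 3)/4 + C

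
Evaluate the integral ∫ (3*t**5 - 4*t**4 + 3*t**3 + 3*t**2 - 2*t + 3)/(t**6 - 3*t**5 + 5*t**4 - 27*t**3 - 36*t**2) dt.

Factor the denominator: t**2*(t - 4)*(t + 1)*(t**2 + 9).
Partial-fraction decomposition: (1913*t + 627)/(1125*(t**2 + 9)) + 1/(25*(t + 1)) + 2283/(2000*(t - 4)) + 17/(144*t) - 1/(12*t**2).
Integrate each term; A/(t−a) gives A·log|t−a|; the (Bt+D)/(t²+p²) term gives a log and an atan.

17*log(t)/144 + 2283*log(t - 4)/2000 + log(t + 1)/25 + 1913*log(t**2 + 9)/2250 + 209*atan(t/3)/1125 + 1/(12*t) + C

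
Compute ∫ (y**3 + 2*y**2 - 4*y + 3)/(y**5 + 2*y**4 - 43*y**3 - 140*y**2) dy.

Factor the denominator: y**2*(y - 7)*(y + 4)*(y + 5).
Partial-fraction decomposition: -13/(75*(y + 5)) + 13/(176*(y + 4)) + 104/(1617*(y - 7)) + 689/(19600*y) - 3/(140*y**2).
Integrate each term; A/(y−a) gives A·log|y−a|; A/(y−a)² gives −A/(y−a).

689*log(y)/19600 + 104*log(y - 7)/1617 + 13*log(y + 4)/176 - 13*log(y + 5)/75 + 3/(140*y) + C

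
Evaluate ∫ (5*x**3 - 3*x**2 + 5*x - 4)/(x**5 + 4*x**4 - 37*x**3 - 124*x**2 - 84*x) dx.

log(x)/21 + 499*log(x - 6)/2184 - 17*log(x + 1)/42 + 33*log(x + 2)/40 - 1901*log(x + 7)/2730 + C

Factor the denominator: x*(x - 6)*(x + 1)*(x + 2)*(x + 7).
Partial-fraction decomposition: -1901/(2730*(x + 7)) + 33/(40*(x + 2)) - 17/(42*(x + 1)) + 499/(2184*(x - 6)) + 1/(21*x).
Integrate each term: A/(x−a) contributes A·log|x−a|.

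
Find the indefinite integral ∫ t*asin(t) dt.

t**2*asin(t)/2 + t*sqrt(-t**2 + 1)/4 - asin(t)/4 + C

Use integration by parts with u = arcsin(t), dv = t dt.
Then du = 1/sqrt(-t**2 + 1) dt.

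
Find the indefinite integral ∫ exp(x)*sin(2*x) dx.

Let I denote the integral. Integrate by parts with u = sin(2*x), dv = exp(x) dx, so v = exp(x): I = exp(x)*sin(2*x) − 2·∫ exp(x)*cos(2*x) dx.
Apply parts again with u = cos(2*x), dv = exp(x) dx: ∫ exp(x)*cos(2*x) dx = exp(x)*cos(2*x) + 2·I. Substituting back brings back I: I = exp(x)*sin(2*x) - 2*exp(x)*cos(2*x) − 4·I.
Solving for I: (1 + 4)·I equals the remaining terms, so I = (1/5)·(exp(x)*sin(2*x) - 2*exp(x)*cos(2*x)).

exp(x)*sin(2*x)/5 - 2*exp(x)*cos(2*x)/5 + C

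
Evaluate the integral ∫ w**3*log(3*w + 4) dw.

w**4*log(3*w + 4)/4 - w**4/16 + w**3/9 - 2*w**2/9 + 16*w/27 - 64*log(3*w + 4)/81 + C

Use integration by parts with u = log(3*w + 4), dv = w**3 dw.
Then du = 3/(3*w + 4) dw and v = w**4/4.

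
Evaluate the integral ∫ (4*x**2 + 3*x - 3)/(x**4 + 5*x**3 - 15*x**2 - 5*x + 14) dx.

19*log(x - 2)/27 - log(x - 1)/4 - log(x + 1)/18 - 43*log(x + 7)/108 + C

Factor the denominator: (x - 2)*(x - 1)*(x + 1)*(x + 7).
Partial-fraction decomposition: -43/(108*(x + 7)) - 1/(18*(x + 1)) - 1/(4*(x - 1)) + 19/(27*(x - 2)).
Integrate each term: A/(x−a) contributes A·log|x−a|.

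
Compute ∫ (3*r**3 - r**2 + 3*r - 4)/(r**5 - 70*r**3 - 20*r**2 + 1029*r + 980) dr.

997*log(r - 7)/2464 - 361*log(r - 5)/1296 - 11*log(r + 1)/864 + 224*log(r + 4)/891 - 1103*log(r + 7)/3024 + C

Factor the denominator: (r - 7)*(r - 5)*(r + 1)*(r + 4)*(r + 7).
Partial-fraction decomposition: -1103/(3024*(r + 7)) + 224/(891*(r + 4)) - 11/(864*(r + 1)) - 361/(1296*(r - 5)) + 997/(2464*(r - 7)).
Integrate each term: A/(r−a) contributes A·log|r−a|.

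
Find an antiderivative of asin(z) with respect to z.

z*asin(z) + sqrt(-z**2 + 1) + C

Use integration by parts with u = arcsin(z), dv = dz.
Then du = 1/sqrt(-z**2 + 1) dz.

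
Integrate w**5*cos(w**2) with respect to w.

Let u = w², du = 2w dw; rewrite as (1/2)∫ u^2·cos(1u) du.
Now integrate by parts 2 times.

w**4*sin(w**2)/2 + w**2*cos(w**2) - sin(w**2) + C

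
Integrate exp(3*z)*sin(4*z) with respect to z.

3*exp(3*z)*sin(4*z)/25 - 4*exp(3*z)*cos(4*z)/25 + C

Let I denote the integral. Integrate by parts with u = sin(4*z), dv = exp(3*z) dz, so v = exp(3*z)/3: I = exp(3*z)*sin(4*z)/3 − (4/3)·∫ exp(3*z)*cos(4*z) dz.
Apply parts again with u = cos(4*z), dv = exp(3*z) dz: ∫ exp(3*z)*cos(4*z) dz = exp(3*z)*cos(4*z)/3 + (4/3)·I. Substituting back brings back I: I = exp(3*z)*sin(4*z)/3 - 4*exp(3*z)*cos(4*z)/9 − (16/9)·I.
Solving for I: (1 + 16/9)·I equals the remaining terms, so I = (9/25)·(exp(3*z)*sin(4*z)/3 - 4*exp(3*z)*cos(4*z)/9).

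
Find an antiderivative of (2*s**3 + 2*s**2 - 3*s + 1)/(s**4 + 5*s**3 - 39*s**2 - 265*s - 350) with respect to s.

191*log(s - 7)/324 + log(s + 2)/81 + 151*log(s + 5)/108 + 46/(9*s + 45) + C

Factor the denominator: (s - 7)*(s + 2)*(s + 5)**2.
Partial-fraction decomposition: 151/(108*(s + 5)) - 46/(9*(s + 5)**2) + 1/(81*(s + 2)) + 191/(324*(s - 7)).
Integrate each term; A/(s−a) gives A·log|s−a|; A/(s−a)² gives −A/(s−a).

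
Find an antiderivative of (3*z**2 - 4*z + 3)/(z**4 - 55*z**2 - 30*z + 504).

Factor the denominator: (z - 7)*(z - 3)*(z + 4)*(z + 6).
Partial-fraction decomposition: -15/(26*(z + 6)) + 67/(154*(z + 4)) - 1/(14*(z - 3)) + 61/(286*(z - 7)).
Integrate each term: A/(z−a) contributes A·log|z−a|.

61*log(z - 7)/286 - log(z - 3)/14 + 67*log(z + 4)/154 - 15*log(z + 6)/26 + C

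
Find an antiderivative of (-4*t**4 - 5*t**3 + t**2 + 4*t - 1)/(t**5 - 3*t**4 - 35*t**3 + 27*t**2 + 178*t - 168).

-11243*log(t - 7)/3300 + 31*log(t - 2)/50 - log(t - 1)/24 + 193*log(t + 3)/200 - 47*log(t + 4)/22 + C

Factor the denominator: (t - 7)*(t - 2)*(t - 1)*(t + 3)*(t + 4).
Partial-fraction decomposition: -47/(22*(t + 4)) + 193/(200*(t + 3)) - 1/(24*(t - 1)) + 31/(50*(t - 2)) - 11243/(3300*(t - 7)).
Integrate each term: A/(t−a) contributes A·log|t−a|.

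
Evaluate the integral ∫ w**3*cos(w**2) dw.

Let u = w², du = 2w dw; rewrite as (1/2)∫ u^1·cos(1u) du.
Now integrate by parts 1 time.

w**2*sin(w**2)/2 + cos(w**2)/2 + C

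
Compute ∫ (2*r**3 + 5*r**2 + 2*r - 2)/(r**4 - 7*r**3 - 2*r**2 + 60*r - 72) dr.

Factor the denominator: (r - 6)*(r - 2)**2*(r + 3).
Partial-fraction decomposition: 17/(225*(r + 3)) - 479/(200*(r - 2)) - 19/(10*(r - 2)**2) + 311/(72*(r - 6)).
Integrate each term; A/(r−a) gives A·log|r−a|; A/(r−a)² gives −A/(r−a).

311*log(r - 6)/72 - 479*log(r - 2)/200 + 17*log(r + 3)/225 + 19/(10*r - 20) + C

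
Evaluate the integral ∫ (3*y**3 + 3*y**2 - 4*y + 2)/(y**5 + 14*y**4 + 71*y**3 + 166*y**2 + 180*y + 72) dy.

3*log(y + 1)/5 - 41*log(y + 2)/8 + 20*log(y + 3)/3 - 257*log(y + 6)/120 - 1/(2*y + 4) + C

Factor the denominator: (y + 1)*(y + 2)**2*(y + 3)*(y + 6).
Partial-fraction decomposition: -257/(120*(y + 6)) + 20/(3*(y + 3)) - 41/(8*(y + 2)) + 1/(2*(y + 2)**2) + 3/(5*(y + 1)).
Integrate each term; A/(y−a) gives A·log|y−a|; A/(y−a)² gives −A/(y−a).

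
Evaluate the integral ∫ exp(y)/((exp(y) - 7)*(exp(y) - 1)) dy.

log(exp(y) - 7)/6 - log(exp(y) - 1)/6 + C

Let u = e^y, du = e^y dy.
The integral becomes ∫ du/((u-7)(u-1)); decompose into partial fractions.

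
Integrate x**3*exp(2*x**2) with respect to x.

Let u = x², du = 2x dx; rewrite as (1/2)∫ u^1·exp(2u) du.
Now integrate by parts 1 time.

(2*x**2 - 1)*exp(2*x**2)/8 + C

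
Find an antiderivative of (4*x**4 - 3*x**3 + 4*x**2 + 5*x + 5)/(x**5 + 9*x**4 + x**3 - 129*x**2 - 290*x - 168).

307*log(x - 4)/770 - 11*log(x + 1)/60 + 33*log(x + 2)/10 - 431*log(x + 3)/56 + 10799*log(x + 7)/1320 + C

Factor the denominator: (x - 4)*(x + 1)*(x + 2)*(x + 3)*(x + 7).
Partial-fraction decomposition: 10799/(1320*(x + 7)) - 431/(56*(x + 3)) + 33/(10*(x + 2)) - 11/(60*(x + 1)) + 307/(770*(x - 4)).
Integrate each term: A/(x−a) contributes A·log|x−a|.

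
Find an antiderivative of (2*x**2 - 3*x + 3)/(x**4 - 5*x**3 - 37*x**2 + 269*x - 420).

19*log(x - 5)/12 - 23*log(x - 4)/11 + 3*log(x - 3)/5 - 61*log(x + 7)/660 + C

Factor the denominator: (x - 5)*(x - 4)*(x - 3)*(x + 7).
Partial-fraction decomposition: -61/(660*(x + 7)) + 3/(5*(x - 3)) - 23/(11*(x - 4)) + 19/(12*(x - 5)).
Integrate each term: A/(x−a) contributes A·log|x−a|.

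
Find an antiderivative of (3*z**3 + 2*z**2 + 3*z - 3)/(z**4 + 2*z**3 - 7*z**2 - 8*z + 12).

7*log(z - 2)/4 - 5*log(z - 1)/12 - 25*log(z + 2)/12 + 15*log(z + 3)/4 + C

Factor the denominator: (z - 2)*(z - 1)*(z + 2)*(z + 3).
Partial-fraction decomposition: 15/(4*(z + 3)) - 25/(12*(z + 2)) - 5/(12*(z - 1)) + 7/(4*(z - 2)).
Integrate each term: A/(z−a) contributes A·log|z−a|.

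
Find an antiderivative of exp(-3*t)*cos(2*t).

Let I denote the integral. Integrate by parts with u = cos(2*t), dv = exp(-3*t) dt, so v = -exp(-3*t)/3: I = -exp(-3*t)*cos(2*t)/3 − (2/3)·∫ exp(-3*t)*sin(2*t) dt.
Apply parts again with u = sin(2*t), dv = exp(-3*t) dt: ∫ exp(-3*t)*sin(2*t) dt = -exp(-3*t)*sin(2*t)/3 + (2/3)·I. Substituting back brings back I: I = 2*exp(-3*t)*sin(2*t)/9 - exp(-3*t)*cos(2*t)/3 − (4/9)·I.
Solving for I: (1 + 4/9)·I equals the remaining terms, so I = (9/13)·(2*exp(-3*t)*sin(2*t)/9 - exp(-3*t)*cos(2*t)/3).

2*exp(-3*t)*sin(2*t)/13 - 3*exp(-3*t)*cos(2*t)/13 + C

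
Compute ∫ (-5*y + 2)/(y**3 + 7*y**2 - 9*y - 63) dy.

-13*log(y - 3)/60 - 17*log(y + 3)/24 + 37*log(y + 7)/40 + C

Factor the denominator: (y - 3)*(y + 3)*(y + 7).
Partial-fraction decomposition: 37/(40*(y + 7)) - 17/(24*(y + 3)) - 13/(60*(y - 3)).
Integrate each term: A/(y−a) contributes A·log|y−a|.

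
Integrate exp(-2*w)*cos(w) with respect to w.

exp(-2*w)*sin(w)/5 - 2*exp(-2*w)*cos(w)/5 + C

Let I denote the integral. Integrate by parts with u = cos(w), dv = exp(-2*w) dw, so v = -exp(-2*w)/2: I = -exp(-2*w)*cos(w)/2 − (1/2)·∫ exp(-2*w)*sin(w) dw.
Apply parts again with u = sin(w), dv = exp(-2*w) dw: ∫ exp(-2*w)*sin(w) dw = -exp(-2*w)*sin(w)/2 + (1/2)·I. Substituting back brings back I: I = exp(-2*w)*sin(w)/4 - exp(-2*w)*cos(w)/2 − (1/4)·I.
Solving for I: (1 + 1/4)·I equals the remaining terms, so I = (4/5)·(exp(-2*w)*sin(w)/4 - exp(-2*w)*cos(w)/2).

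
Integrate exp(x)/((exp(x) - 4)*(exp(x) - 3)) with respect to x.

log(exp(x) - 4) - log(exp(x) - 3) + C

Let u = e^x, du = e^x dx.
The integral becomes ∫ du/((u-3)(u-4)); decompose into partial fractions.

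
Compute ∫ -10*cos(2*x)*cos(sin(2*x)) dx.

-5*sin(sin(2*x)) + C

Let u = sin(2*x), so du = (2*cos(2*x)) dx.
Rewriting, the integral becomes -5·∫ cos(u) du = -5·sin(u).
Substituting back, u = sin(2*x).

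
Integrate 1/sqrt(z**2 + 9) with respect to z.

Substitute z = 3·tan(θ), so dz = 3·sec(θ)^2 dθ and the radical becomes sqrt(z**2 + 9) = 3·sec(θ) by the Pythagorean identity.
Integrate the resulting trig expression in θ, then back-substitute tan(θ) = z/3, sec(θ) = sqrt(z**2 + 9)/3 (absorbing any constant into C).

log(z + sqrt(z**2 + 9)) + C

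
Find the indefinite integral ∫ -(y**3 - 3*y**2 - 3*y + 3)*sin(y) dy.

y**3*cos(y) - 3*y**2*sin(y) - 3*y**2*cos(y) + 6*y*sin(y) - 9*y*cos(y) + 9*sin(y) + 9*cos(y) + C

Use integration by parts with u = y**3 - 3*y**2 - 3*y + 3, dv = -sin(y) dy, so v = cos(y).
Apply parts 3 times (tabular method): alternate signs, differentiate u down to 0, integrate dv up.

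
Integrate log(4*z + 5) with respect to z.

Use integration by parts with u = log(4*z + 5), dv = dz.
Then du = 4/(4*z + 5) dz and v = z.

z*log(4*z + 5) - z + 5*log(4*z + 5)/4 + C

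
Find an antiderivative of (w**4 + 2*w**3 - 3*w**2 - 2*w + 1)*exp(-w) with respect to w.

Use integration by parts with u = w**4 + 2*w**3 - 3*w**2 - 2*w + 1, dv = exp(-w) dw, so v = -exp(-w).
Apply parts 4 times (tabular method): alternate signs, differentiate u down to 0, integrate dv up.

(-w**4 - 6*w**3 - 15*w**2 - 28*w - 29)*exp(-w) + C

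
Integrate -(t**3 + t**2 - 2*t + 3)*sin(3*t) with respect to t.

t**3*cos(3*t)/3 - t**2*sin(3*t)/3 + t**2*cos(3*t)/3 - 2*t*sin(3*t)/9 - 8*t*cos(3*t)/9 + 8*sin(3*t)/27 + 25*cos(3*t)/27 + C

Use integration by parts with u = t**3 + t**2 - 2*t + 3, dv = -sin(3*t) dt, so v = cos(3*t)/3.
Apply parts 3 times (tabular method): alternate signs, differentiate u down to 0, integrate dv up.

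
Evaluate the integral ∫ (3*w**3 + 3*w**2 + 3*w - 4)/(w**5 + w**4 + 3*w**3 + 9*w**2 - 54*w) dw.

2*log(w)/27 + 19*log(w - 2)/65 - 67*log(w + 3)/270 - 83*log(w**2 + 9)/1404 + 391*atan(w/3)/702 + C

Factor the denominator: w*(w - 2)*(w + 3)*(w**2 + 9).
Partial-fraction decomposition: -(83*w - 1173)/(702*(w**2 + 9)) - 67/(270*(w + 3)) + 19/(65*(w - 2)) + 2/(27*w).
Integrate each term; A/(w−a) gives A·log|w−a|; the (Bw+D)/(w²+p²) term gives a log and an atan.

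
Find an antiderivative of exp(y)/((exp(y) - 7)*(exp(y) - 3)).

log(exp(y) - 7)/4 - log(exp(y) - 3)/4 + C

Let u = e^y, du = e^y dy.
The integral becomes ∫ du/((u-3)(u-7)); decompose into partial fractions.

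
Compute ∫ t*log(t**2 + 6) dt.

Let u = t**2 + 6, so du = (2*t) dt.
The integral becomes (1/2)·∫ log(u) du; integrate by parts with u′=log(u), dv′=du.

t**2*log(t**2 + 6)/2 - t**2/2 + 3*log(t**2 + 6) + C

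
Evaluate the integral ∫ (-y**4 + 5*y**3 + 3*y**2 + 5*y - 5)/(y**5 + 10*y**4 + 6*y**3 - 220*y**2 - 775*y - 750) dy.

19*log(y - 5)/1120 + 59*log(y + 2)/63 - 209*log(y + 3)/32 + 206*log(y + 5)/45 - 241/(12*y + 60) + C

Factor the denominator: (y - 5)*(y + 2)*(y + 3)*(y + 5)**2.
Partial-fraction decomposition: 206/(45*(y + 5)) + 241/(12*(y + 5)**2) - 209/(32*(y + 3)) + 59/(63*(y + 2)) + 19/(1120*(y - 5)).
Integrate each term; A/(y−a) gives A·log|y−a|; A/(y−a)² gives −A/(y−a).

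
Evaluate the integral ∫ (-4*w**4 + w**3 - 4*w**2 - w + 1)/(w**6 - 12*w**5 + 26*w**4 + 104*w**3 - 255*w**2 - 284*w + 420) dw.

Factor the denominator: (w - 7)*(w - 5)*(w - 3)*(w - 1)*(w + 2)**2.
Partial-fraction decomposition: 5549/(59535*(w + 2)) - 17/(189*(w + 2)**2) + 7/(432*(w - 1)) - 67/(80*(w - 3)) + 2479/(784*(w - 5)) - 9463/(3888*(w - 7)).
Integrate each term; A/(w−a) gives A·log|w−a|; A/(w−a)² gives −A/(w−a).

-9463*log(w - 7)/3888 + 2479*log(w - 5)/784 - 67*log(w - 3)/80 + 7*log(w - 1)/432 + 5549*log(w + 2)/59535 + 17/(189*w + 378) + C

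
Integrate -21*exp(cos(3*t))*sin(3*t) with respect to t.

Let u = cos(3*t), so du = (-3*sin(3*t)) dt.
Rewriting, the integral becomes 7·∫ e^u du = 7·e^u.
Substituting back, u = cos(3*t).

7*exp(cos(3*t)) + C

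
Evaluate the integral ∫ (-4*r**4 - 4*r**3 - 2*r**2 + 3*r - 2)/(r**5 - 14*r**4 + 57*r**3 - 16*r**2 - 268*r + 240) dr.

Factor the denominator: (r - 6)*(r - 5)*(r - 4)*(r - 1)*(r + 2).
Partial-fraction decomposition: -1/(21*(r + 2)) + 1/(20*(r - 1)) - 217/(6*(r - 4)) + 3037/(28*(r - 5)) - 763/(10*(r - 6)).
Integrate each term: A/(r−a) contributes A·log|r−a|.

-763*log(r - 6)/10 + 3037*log(r - 5)/28 - 217*log(r - 4)/6 + log(r - 1)/20 - log(r + 2)/21 + C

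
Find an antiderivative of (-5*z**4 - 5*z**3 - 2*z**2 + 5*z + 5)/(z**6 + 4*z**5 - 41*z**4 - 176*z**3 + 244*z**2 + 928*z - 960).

-7597*log(z - 6)/22000 + 113*log(z - 2)/1008 - log(z - 1)/375 - 23971*log(z + 4)/4500 + 1285*log(z + 5)/231 - 1007/(300*z + 1200) + C

Factor the denominator: (z - 6)*(z - 2)*(z - 1)*(z + 4)**2*(z + 5).
Partial-fraction decomposition: 1285/(231*(z + 5)) - 23971/(4500*(z + 4)) + 1007/(300*(z + 4)**2) - 1/(375*(z - 1)) + 113/(1008*(z - 2)) - 7597/(22000*(z - 6)).
Integrate each term; A/(z−a) gives A·log|z−a|; A/(z−a)² gives −A/(z−a).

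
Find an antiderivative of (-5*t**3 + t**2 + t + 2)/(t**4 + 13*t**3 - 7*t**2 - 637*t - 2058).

Factor the denominator: (t - 7)*(t + 6)*(t + 7)**2.
Partial-fraction decomposition: 15913/(196*(t + 7)) + 1759/(14*(t + 7)**2) - 1112/(13*(t + 6)) - 1657/(2548*(t - 7)).
Integrate each term; A/(t−a) gives A·log|t−a|; A/(t−a)² gives −A/(t−a).

-1657*log(t - 7)/2548 - 1112*log(t + 6)/13 + 15913*log(t + 7)/196 - 1759/(14*t + 98) + C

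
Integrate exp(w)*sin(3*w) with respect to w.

Let I denote the integral. Integrate by parts with u = sin(3*w), dv = exp(w) dw, so v = exp(w): I = exp(w)*sin(3*w) − 3·∫ exp(w)*cos(3*w) dw.
Apply parts again with u = cos(3*w), dv = exp(w) dw: ∫ exp(w)*cos(3*w) dw = exp(w)*cos(3*w) + 3·I. Substituting back brings back I: I = exp(w)*sin(3*w) - 3*exp(w)*cos(3*w) − 9·I.
Solving for I: (1 + 9)·I equals the remaining terms, so I = (1/10)·(exp(w)*sin(3*w) - 3*exp(w)*cos(3*w)).

exp(w)*sin(3*w)/10 - 3*exp(w)*cos(3*w)/10 + C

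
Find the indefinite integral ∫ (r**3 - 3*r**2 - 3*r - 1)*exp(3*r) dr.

Use integration by parts with u = r**3 - 3*r**2 - 3*r - 1, dv = exp(3*r) dr, so v = exp(3*r)/3.
Apply parts 3 times (tabular method): alternate signs, differentiate u down to 0, integrate dv up.

(9*r**3 - 36*r**2 - 3*r - 8)*exp(3*r)/27 + C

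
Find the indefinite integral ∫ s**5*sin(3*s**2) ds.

Let u = s², du = 2s ds; rewrite as (1/2)∫ u^2·sin(3u) du.
Now integrate by parts 2 times.

-s**4*cos(3*s**2)/6 + s**2*sin(3*s**2)/9 + cos(3*s**2)/27 + C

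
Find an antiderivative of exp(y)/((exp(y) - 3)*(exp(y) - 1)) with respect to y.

Let u = e^y, du = e^y dy.
The integral becomes ∫ du/((u-3)(u-1)); decompose into partial fractions.

log(exp(y) - 3)/2 - log(exp(y) - 1)/2 + C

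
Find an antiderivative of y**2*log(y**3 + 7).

y**3*log(y**3 + 7)/3 - y**3/3 + 7*log(y**3 + 7)/3 + C

Let u = y**3 + 7, so du = (3*y**2) dy.
The integral becomes (1/3)·∫ log(u) du; integrate by parts with u′=log(u), dv′=du.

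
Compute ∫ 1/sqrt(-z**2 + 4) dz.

Substitute z = 2·sin(θ), so dz = 2·cos(θ) dθ and the radical becomes sqrt(-z**2 + 4) = 2·cos(θ) by the Pythagorean identity.
Integrate the resulting trig expression in θ, then back-substitute θ = asin(z/2), sin(θ) = z/2, cos(θ) = sqrt(-z**2 + 4)/2 (absorbing any constant into C).

asin(z/2) + C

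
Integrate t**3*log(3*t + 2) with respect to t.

Use integration by parts with u = log(3*t + 2), dv = t**3 dt.
Then du = 3/(3*t + 2) dt and v = t**4/4.

t**4*log(3*t + 2)/4 - t**4/16 + t**3/18 - t**2/18 + 2*t/27 - 4*log(3*t + 2)/81 + C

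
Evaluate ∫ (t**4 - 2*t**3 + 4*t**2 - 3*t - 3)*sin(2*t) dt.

Use integration by parts with u = t**4 - 2*t**3 + 4*t**2 - 3*t - 3, dv = sin(2*t) dt, so v = -cos(2*t)/2.
Apply parts 4 times (tabular method): alternate signs, differentiate u down to 0, integrate dv up.

-t**4*cos(2*t)/2 + t**3*sin(2*t) + t**3*cos(2*t) - 3*t**2*sin(2*t)/2 - t**2*cos(2*t)/2 + t*sin(2*t)/2 + 7*cos(2*t)/4 + C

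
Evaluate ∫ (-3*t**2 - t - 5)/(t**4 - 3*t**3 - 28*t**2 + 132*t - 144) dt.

Factor the denominator: (t - 4)*(t - 3)*(t - 2)*(t + 6).
Partial-fraction decomposition: 107/(720*(t + 6)) - 19/(16*(t - 2)) + 35/(9*(t - 3)) - 57/(20*(t - 4)).
Integrate each term: A/(t−a) contributes A·log|t−a|.

-57*log(t - 4)/20 + 35*log(t - 3)/9 - 19*log(t - 2)/16 + 107*log(t + 6)/720 + C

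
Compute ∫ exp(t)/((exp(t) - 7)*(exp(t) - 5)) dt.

log(exp(t) - 7)/2 - log(exp(t) - 5)/2 + C

Let u = e^t, du = e^t dt.
The integral becomes ∫ du/((u-7)(u-5)); decompose into partial fractions.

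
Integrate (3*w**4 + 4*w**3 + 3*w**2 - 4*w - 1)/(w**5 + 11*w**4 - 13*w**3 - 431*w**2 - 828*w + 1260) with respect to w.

967*log(w - 6)/1716 - log(w - 1)/336 + 1469*log(w + 5)/132 - 3155*log(w + 6)/84 + 6005*log(w + 7)/208 + C

Factor the denominator: (w - 6)*(w - 1)*(w + 5)*(w + 6)*(w + 7).
Partial-fraction decomposition: 6005/(208*(w + 7)) - 3155/(84*(w + 6)) + 1469/(132*(w + 5)) - 1/(336*(w - 1)) + 967/(1716*(w - 6)).
Integrate each term: A/(w−a) contributes A·log|w−a|.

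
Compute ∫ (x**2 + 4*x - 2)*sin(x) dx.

-x**2*cos(x) + 2*x*sin(x) - 4*x*cos(x) + 4*sin(x) + 4*cos(x) + C

Use integration by parts with u = x**2 + 4*x - 2, dv = sin(x) dx, so v = -cos(x).
Apply parts 2 times (tabular method): alternate signs, differentiate u down to 0, integrate dv up.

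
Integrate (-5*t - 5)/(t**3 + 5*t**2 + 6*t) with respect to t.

-5*log(t)/6 - 5*log(t + 2)/2 + 10*log(t + 3)/3 + C

Factor the denominator: t*(t + 2)*(t + 3).
Partial-fraction decomposition: 10/(3*(t + 3)) - 5/(2*(t + 2)) - 5/(6*t).
Integrate each term: A/(t−a) contributes A·log|t−a|.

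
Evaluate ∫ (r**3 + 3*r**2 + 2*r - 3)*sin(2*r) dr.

-r**3*cos(2*r)/2 + 3*r**2*sin(2*r)/4 - 3*r**2*cos(2*r)/2 + 3*r*sin(2*r)/2 - r*cos(2*r)/4 + sin(2*r)/8 + 9*cos(2*r)/4 + C

Use integration by parts with u = r**3 + 3*r**2 + 2*r - 3, dv = sin(2*r) dr, so v = -cos(2*r)/2.
Apply parts 3 times (tabular method): alternate signs, differentiate u down to 0, integrate dv up.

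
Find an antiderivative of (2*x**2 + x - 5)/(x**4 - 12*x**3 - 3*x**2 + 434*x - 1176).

-469*log(x - 7)/1521 + 31*log(x - 4)/90 - 61*log(x + 6)/1690 - 100/(39*x - 273) + C

Factor the denominator: (x - 7)**2*(x - 4)*(x + 6).
Partial-fraction decomposition: -61/(1690*(x + 6)) + 31/(90*(x - 4)) - 469/(1521*(x - 7)) + 100/(39*(x - 7)**2).
Integrate each term; A/(x−a) gives A·log|x−a|; A/(x−a)² gives −A/(x−a).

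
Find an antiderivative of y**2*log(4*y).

Use integration by parts with u = log(4*y), dv = y**2 dy.
Then du = 1/y dy and v = y**3/3.

y**3*(log(y) + 2*log(2))/3 - y**3/9 + C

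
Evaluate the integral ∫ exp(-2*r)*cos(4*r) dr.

exp(-2*r)*sin(4*r)/5 - exp(-2*r)*cos(4*r)/10 + C

Let I denote the integral. Integrate by parts with u = cos(4*r), dv = exp(-2*r) dr, so v = -exp(-2*r)/2: I = -exp(-2*r)*cos(4*r)/2 − 2·∫ exp(-2*r)*sin(4*r) dr.
Apply parts again with u = sin(4*r), dv = exp(-2*r) dr: ∫ exp(-2*r)*sin(4*r) dr = -exp(-2*r)*sin(4*r)/2 + 2·I. Substituting back brings back I: I = exp(-2*r)*sin(4*r) - exp(-2*r)*cos(4*r)/2 − 4·I.
Solving for I: (1 + 4)·I equals the remaining terms, so I = (1/5)·(exp(-2*r)*sin(4*r) - exp(-2*r)*cos(4*r)/2).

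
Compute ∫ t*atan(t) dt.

t**2*atan(t)/2 - t/2 + atan(t)/2 + C

Use integration by parts with u = arctan(t), dv = t dt.
Then du = 1/(t**2 + 1) dt.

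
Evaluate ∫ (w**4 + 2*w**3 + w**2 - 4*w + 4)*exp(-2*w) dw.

Use integration by parts with u = w**4 + 2*w**3 + w**2 - 4*w + 4, dv = exp(-2*w) dw, so v = -exp(-2*w)/2.
Apply parts 4 times (tabular method): alternate signs, differentiate u down to 0, integrate dv up.

(-2*w**4 - 8*w**3 - 14*w**2 - 6*w - 11)*exp(-2*w)/4 + C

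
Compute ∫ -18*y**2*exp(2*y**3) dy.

-3*exp(2*y**3) + C

Let u = 2*y**3, so du = (6*y**2) dy.
Rewriting, the integral becomes -3·∫ e^u du = -3·e^u.
Substituting back, u = 2*y**3.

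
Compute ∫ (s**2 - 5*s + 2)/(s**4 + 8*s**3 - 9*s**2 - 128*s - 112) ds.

-log(s - 4)/220 - 4*log(s + 1)/45 + 19*log(s + 4)/36 - 43*log(s + 7)/99 + C

Factor the denominator: (s - 4)*(s + 1)*(s + 4)*(s + 7).
Partial-fraction decomposition: -43/(99*(s + 7)) + 19/(36*(s + 4)) - 4/(45*(s + 1)) - 1/(220*(s - 4)).
Integrate each term: A/(s−a) contributes A·log|s−a|.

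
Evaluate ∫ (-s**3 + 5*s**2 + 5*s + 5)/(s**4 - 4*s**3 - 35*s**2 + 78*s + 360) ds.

Factor the denominator: (s - 6)*(s - 5)*(s + 3)*(s + 4).
Partial-fraction decomposition: -43/(30*(s + 4)) + 31/(36*(s + 3)) - 5/(12*(s - 5)) - 1/(90*(s - 6)).
Integrate each term: A/(s−a) contributes A·log|s−a|.

-log(s - 6)/90 - 5*log(s - 5)/12 + 31*log(s + 3)/36 - 43*log(s + 4)/30 + C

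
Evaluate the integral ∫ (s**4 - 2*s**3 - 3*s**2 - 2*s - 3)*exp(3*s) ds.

(27*s**4 - 90*s**3 + 9*s**2 - 60*s - 61)*exp(3*s)/81 + C

Use integration by parts with u = s**4 - 2*s**3 - 3*s**2 - 2*s - 3, dv = exp(3*s) ds, so v = exp(3*s)/3.
Apply parts 4 times (tabular method): alternate signs, differentiate u down to 0, integrate dv up.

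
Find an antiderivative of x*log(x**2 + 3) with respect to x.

x**2*log(x**2 + 3)/2 - x**2/2 + 3*log(x**2 + 3)/2 + C

Let u = x**2 + 3, so du = (2*x) dx.
The integral becomes (1/2)·∫ log(u) du; integrate by parts with u′=log(u), dv′=du.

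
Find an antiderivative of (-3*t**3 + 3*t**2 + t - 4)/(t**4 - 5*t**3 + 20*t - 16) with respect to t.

Factor the denominator: (t - 4)*(t - 2)*(t - 1)*(t + 2).
Partial-fraction decomposition: -5/(12*(t + 2)) - 1/(3*(t - 1)) + 7/(4*(t - 2)) - 4/(t - 4).
Integrate each term: A/(t−a) contributes A·log|t−a|.

-4*log(t - 4) + 7*log(t - 2)/4 - log(t - 1)/3 - 5*log(t + 2)/12 + C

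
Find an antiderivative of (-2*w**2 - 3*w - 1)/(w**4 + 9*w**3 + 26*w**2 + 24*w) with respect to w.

Factor the denominator: w*(w + 2)*(w + 3)*(w + 4).
Partial-fraction decomposition: 21/(8*(w + 4)) - 10/(3*(w + 3)) + 3/(4*(w + 2)) - 1/(24*w).
Integrate each term: A/(w−a) contributes A·log|w−a|.

-log(w)/24 + 3*log(w + 2)/4 - 10*log(w + 3)/3 + 21*log(w + 4)/8 + C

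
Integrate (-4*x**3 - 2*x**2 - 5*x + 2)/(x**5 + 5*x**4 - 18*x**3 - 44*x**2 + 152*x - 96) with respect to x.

Factor the denominator: (x - 2)**2*(x - 1)*(x + 4)*(x + 6).
Partial-fraction decomposition: 103/(112*(x + 6)) - 41/(60*(x + 4)) - 9/(35*(x - 1)) + 1/(48*(x - 2)) - 1/(x - 2)**2.
Integrate each term; A/(x−a) gives A·log|x−a|; A/(x−a)² gives −A/(x−a).

log(x - 2)/48 - 9*log(x - 1)/35 - 41*log(x + 4)/60 + 103*log(x + 6)/112 + 1/(x - 2) + C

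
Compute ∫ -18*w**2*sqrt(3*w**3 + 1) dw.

-4*(3*w**3 + 1)**(3/2)/3 + C

Let u = 3*w**3 + 1, so du = (9*w**2) dw.
Rewriting, the integral becomes -2·∫ √u du = -2·(2/3)u^(3/2).
Substituting back, u = 3*w**3 + 1.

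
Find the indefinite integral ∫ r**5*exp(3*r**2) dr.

(9*r**4 - 6*r**2 + 2)*exp(3*r**2)/54 + C

Let u = r², du = 2r dr; rewrite as (1/2)∫ u^2·exp(3u) du.
Now integrate by parts 2 times.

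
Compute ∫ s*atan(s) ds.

s**2*atan(s)/2 - s/2 + atan(s)/2 + C

Use integration by parts with u = arctan(s), dv = s ds.
Then du = 1/(s**2 + 1) ds.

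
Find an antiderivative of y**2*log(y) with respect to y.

y**3*log(y)/3 - y**3/9 + C

Use integration by parts with u = log(y), dv = y**2 dy.
Then du = 1/y dy and v = y**3/3.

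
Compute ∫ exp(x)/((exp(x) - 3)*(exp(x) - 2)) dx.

log(exp(x) - 3) - log(exp(x) - 2) + C

Let u = e^x, du = e^x dx.
The integral becomes ∫ du/((u-3)(u-2)); decompose into partial fractions.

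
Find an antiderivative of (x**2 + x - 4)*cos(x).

x**2*sin(x) + x*sin(x) + 2*x*cos(x) - 6*sin(x) + cos(x) + C

Use integration by parts with u = x**2 + x - 4, dv = cos(x) dx, so v = sin(x).
Apply parts 2 times (tabular method): alternate signs, differentiate u down to 0, integrate dv up.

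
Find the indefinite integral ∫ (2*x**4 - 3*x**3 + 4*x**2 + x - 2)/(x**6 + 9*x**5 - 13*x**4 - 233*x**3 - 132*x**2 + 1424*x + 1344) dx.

193*log(x - 4)/1760 - 59*log(x - 3)/980 + log(x + 1)/180 + 4507*log(x + 4)/4704 - 1003*log(x + 7)/990 + 127/(84*x + 336) + C

Factor the denominator: (x - 4)*(x - 3)*(x + 1)*(x + 4)**2*(x + 7).
Partial-fraction decomposition: -1003/(990*(x + 7)) + 4507/(4704*(x + 4)) - 127/(84*(x + 4)**2) + 1/(180*(x + 1)) - 59/(980*(x - 3)) + 193/(1760*(x - 4)).
Integrate each term; A/(x−a) gives A·log|x−a|; A/(x−a)² gives −A/(x−a).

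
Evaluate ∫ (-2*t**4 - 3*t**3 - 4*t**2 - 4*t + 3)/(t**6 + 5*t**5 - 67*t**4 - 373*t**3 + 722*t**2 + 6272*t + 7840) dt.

-1513*log(t - 7)/7623 + 871*log(t - 5)/6804 - 13*log(t + 2)/1260 - 51763*log(t + 4)/117612 + 1969*log(t + 7)/3780 - 365/(594*t + 2376) + C

Factor the denominator: (t - 7)*(t - 5)*(t + 2)*(t + 4)**2*(t + 7).
Partial-fraction decomposition: 1969/(3780*(t + 7)) - 51763/(117612*(t + 4)) + 365/(594*(t + 4)**2) - 13/(1260*(t + 2)) + 871/(6804*(t - 5)) - 1513/(7623*(t - 7)).
Integrate each term; A/(t−a) gives A·log|t−a|; A/(t−a)² gives −A/(t−a).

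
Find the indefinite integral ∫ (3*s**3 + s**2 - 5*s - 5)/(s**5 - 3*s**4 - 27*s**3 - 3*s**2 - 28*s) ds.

Factor the denominator: s*(s - 7)*(s + 4)*(s**2 + 1).
Partial-fraction decomposition: -(99*s - 107)/(425*(s**2 + 1)) - 161/(748*(s + 4)) + 519/(1925*(s - 7)) + 5/(28*s).
Integrate each term; A/(s−a) gives A·log|s−a|; the (Bs+D)/(s²+p²) term gives a log and an atan.

5*log(s)/28 + 519*log(s - 7)/1925 - 161*log(s + 4)/748 - 99*log(s**2 + 1)/850 + 107*atan(s)/425 + C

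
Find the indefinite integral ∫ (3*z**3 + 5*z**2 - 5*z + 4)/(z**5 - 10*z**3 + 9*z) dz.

Factor the denominator: z*(z - 3)*(z - 1)*(z + 1)*(z + 3).
Partial-fraction decomposition: -17/(144*(z + 3)) - 11/(16*(z + 1)) - 7/(16*(z - 1)) + 115/(144*(z - 3)) + 4/(9*z).
Integrate each term: A/(z−a) contributes A·log|z−a|.

4*log(z)/9 + 115*log(z - 3)/144 - 7*log(z - 1)/16 - 11*log(z + 1)/16 - 17*log(z + 3)/144 + C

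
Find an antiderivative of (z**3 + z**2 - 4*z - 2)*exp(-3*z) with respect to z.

(-9*z**3 - 18*z**2 + 24*z + 26)*exp(-3*z)/27 + C

Use integration by parts with u = z**3 + z**2 - 4*z - 2, dv = exp(-3*z) dz, so v = -exp(-3*z)/3.
Apply parts 3 times (tabular method): alternate signs, differentiate u down to 0, integrate dv up.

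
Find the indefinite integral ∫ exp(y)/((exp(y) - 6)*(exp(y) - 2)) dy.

Let u = e^y, du = e^y dy.
The integral becomes ∫ du/((u-6)(u-2)); decompose into partial fractions.

log(exp(y) - 6)/4 - log(exp(y) - 2)/4 + C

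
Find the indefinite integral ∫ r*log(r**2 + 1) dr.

Let u = r**2 + 1, so du = (2*r) dr.
The integral becomes (1/2)·∫ log(u) du; integrate by parts with u′=log(u), dv′=du.

r**2*log(r**2 + 1)/2 - r**2/2 + log(r**2 + 1)/2 + C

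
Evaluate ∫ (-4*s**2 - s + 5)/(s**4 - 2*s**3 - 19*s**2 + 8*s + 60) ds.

Factor the denominator: (s - 5)*(s - 2)*(s + 2)*(s + 3).
Partial-fraction decomposition: 7/(10*(s + 3)) - 9/(28*(s + 2)) + 13/(60*(s - 2)) - 25/(42*(s - 5)).
Integrate each term: A/(s−a) contributes A·log|s−a|.

-25*log(s - 5)/42 + 13*log(s - 2)/60 - 9*log(s + 2)/28 + 7*log(s + 3)/10 + C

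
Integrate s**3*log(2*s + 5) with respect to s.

s**4*log(2*s + 5)/4 - s**4/16 + 5*s**3/24 - 25*s**2/32 + 125*s/32 - 625*log(2*s + 5)/64 + C

Use integration by parts with u = log(2*s + 5), dv = s**3 ds.
Then du = 2/(2*s + 5) ds and v = s**4/4.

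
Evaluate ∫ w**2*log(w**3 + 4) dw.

Let u = w**3 + 4, so du = (3*w**2) dw.
The integral becomes (1/3)·∫ log(u) du; integrate by parts with u′=log(u), dv′=du.

w**3*log(w**3 + 4)/3 - w**3/3 + 4*log(w**3 + 4)/3 + C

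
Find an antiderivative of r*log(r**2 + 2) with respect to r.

Let u = r**2 + 2, so du = (2*r) dr.
The integral becomes (1/2)·∫ log(u) du; integrate by parts with u′=log(u), dv′=du.

r**2*log(r**2 + 2)/2 - r**2/2 + log(r**2 + 2) + C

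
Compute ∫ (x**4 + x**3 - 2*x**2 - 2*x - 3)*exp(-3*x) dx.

(-27*x**4 - 63*x**3 - 9*x**2 + 48*x + 97)*exp(-3*x)/81 + C

Use integration by parts with u = x**4 + x**3 - 2*x**2 - 2*x - 3, dv = exp(-3*x) dx, so v = -exp(-3*x)/3.
Apply parts 4 times (tabular method): alternate signs, differentiate u down to 0, integrate dv up.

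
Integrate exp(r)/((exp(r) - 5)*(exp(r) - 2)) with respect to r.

log(exp(r) - 5)/3 - log(exp(r) - 2)/3 + C

Let u = e^r, du = e^r dr.
The integral becomes ∫ du/((u-2)(u-5)); decompose into partial fractions.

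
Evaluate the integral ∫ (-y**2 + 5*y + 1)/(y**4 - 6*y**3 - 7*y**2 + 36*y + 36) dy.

Factor the denominator: (y - 6)*(y - 3)*(y + 1)*(y + 2).
Partial-fraction decomposition: 13/(40*(y + 2)) - 5/(28*(y + 1)) - 7/(60*(y - 3)) - 5/(168*(y - 6)).
Integrate each term: A/(y−a) contributes A·log|y−a|.

-5*log(y - 6)/168 - 7*log(y - 3)/60 - 5*log(y + 1)/28 + 13*log(y + 2)/40 + C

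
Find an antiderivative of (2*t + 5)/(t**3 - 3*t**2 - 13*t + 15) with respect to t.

Factor the denominator: (t - 5)*(t - 1)*(t + 3).
Partial-fraction decomposition: -1/(32*(t + 3)) - 7/(16*(t - 1)) + 15/(32*(t - 5)).
Integrate each term: A/(t−a) contributes A·log|t−a|.

15*log(t - 5)/32 - 7*log(t - 1)/16 - log(t + 3)/32 + C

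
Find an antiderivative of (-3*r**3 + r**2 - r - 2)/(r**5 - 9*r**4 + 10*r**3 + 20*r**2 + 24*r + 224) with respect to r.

-989*log(r - 7)/1431 + 91*log(r - 4)/180 + 7*log(r + 2)/108 + 16*log(r**2 + 4)/265 - 29*atan(r/2)/1060 + C

Factor the denominator: (r - 7)*(r - 4)*(r + 2)*(r**2 + 4).
Partial-fraction decomposition: (64*r - 29)/(530*(r**2 + 4)) + 7/(108*(r + 2)) + 91/(180*(r - 4)) - 989/(1431*(r - 7)).
Integrate each term; A/(r−a) gives A·log|r−a|; the (Br+D)/(r²+p²) term gives a log and an atan.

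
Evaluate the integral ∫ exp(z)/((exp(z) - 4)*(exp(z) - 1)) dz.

Let u = e^z, du = e^z dz.
The integral becomes ∫ du/((u-1)(u-4)); decompose into partial fractions.

log(exp(z) - 4)/3 - log(exp(z) - 1)/3 + C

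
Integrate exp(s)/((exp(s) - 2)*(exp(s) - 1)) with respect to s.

Let u = e^s, du = e^s ds.
The integral becomes ∫ du/((u-1)(u-2)); decompose into partial fractions.

log(exp(s) - 2) - log(exp(s) - 1) + C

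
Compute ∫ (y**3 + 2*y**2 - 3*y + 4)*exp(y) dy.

(y**3 - y**2 - y + 5)*exp(y) + C

Use integration by parts with u = y**3 + 2*y**2 - 3*y + 4, dv = exp(y) dy, so v = exp(y).
Apply parts 3 times (tabular method): alternate signs, differentiate u down to 0, integrate dv up.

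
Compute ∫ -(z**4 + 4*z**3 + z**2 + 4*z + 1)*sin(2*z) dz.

Use integration by parts with u = z**4 + 4*z**3 + z**2 + 4*z + 1, dv = -sin(2*z) dz, so v = cos(2*z)/2.
Apply parts 4 times (tabular method): alternate signs, differentiate u down to 0, integrate dv up.

z**4*cos(2*z)/2 - z**3*sin(2*z) + 2*z**3*cos(2*z) - 3*z**2*sin(2*z) - z**2*cos(2*z) + z*sin(2*z) - z*cos(2*z) + sin(2*z)/2 + cos(2*z) + C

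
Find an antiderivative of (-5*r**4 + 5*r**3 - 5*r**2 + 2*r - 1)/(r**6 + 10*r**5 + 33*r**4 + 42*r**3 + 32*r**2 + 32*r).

Factor the denominator: r*(r + 2)*(r + 4)**2*(r**2 + 1).
Partial-fraction decomposition: (23*r - 7)/(289*(r**2 + 1)) - 33971/(9248*(r + 4)) - 1689/(136*(r + 4)**2) + 29/(8*(r + 2)) - 1/(32*r).
Integrate each term; A/(r−a) gives A·log|r−a|; the (Br+D)/(r²+p²) term gives a log and an atan.

-log(r)/32 + 29*log(r + 2)/8 - 33971*log(r + 4)/9248 + 23*log(r**2 + 1)/578 - 7*atan(r)/289 + 1689/(136*r + 544) + C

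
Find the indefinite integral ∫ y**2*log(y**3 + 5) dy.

y**3*log(y**3 + 5)/3 - y**3/3 + 5*log(y**3 + 5)/3 + C

Let u = y**3 + 5, so du = (3*y**2) dy.
The integral becomes (1/3)·∫ log(u) du; integrate by parts with u′=log(u), dv′=du.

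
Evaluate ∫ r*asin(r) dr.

r**2*asin(r)/2 + r*sqrt(-r**2 + 1)/4 - asin(r)/4 + C

Use integration by parts with u = arcsin(r), dv = r dr.
Then du = 1/sqrt(-r**2 + 1) dr.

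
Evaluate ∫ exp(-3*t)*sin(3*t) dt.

Let I denote the integral. Integrate by parts with u = sin(3*t), dv = exp(-3*t) dt, so v = -exp(-3*t)/3: I = -exp(-3*t)*sin(3*t)/3 + ∫ exp(-3*t)*cos(3*t) dt.
Apply parts again with u = cos(3*t), dv = exp(-3*t) dt: ∫ exp(-3*t)*cos(3*t) dt = -exp(-3*t)*cos(3*t)/3 − I. Substituting back brings back I: I = -exp(-3*t)*sin(3*t)/3 - exp(-3*t)*cos(3*t)/3 − I.
Solving for I: (1 + 1)·I equals the remaining terms, so I = (1/2)·(-exp(-3*t)*sin(3*t)/3 - exp(-3*t)*cos(3*t)/3).

-exp(-3*t)*sin(3*t)/6 - exp(-3*t)*cos(3*t)/6 + C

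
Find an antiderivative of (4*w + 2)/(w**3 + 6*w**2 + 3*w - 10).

log(w - 1)/3 + 2*log(w + 2)/3 - log(w + 5) + C

Factor the denominator: (w - 1)*(w + 2)*(w + 5).
Partial-fraction decomposition: -1/(w + 5) + 2/(3*(w + 2)) + 1/(3*(w - 1)).
Integrate each term: A/(w−a) contributes A·log|w−a|.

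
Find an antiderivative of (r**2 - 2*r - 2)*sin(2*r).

Use integration by parts with u = r**2 - 2*r - 2, dv = sin(2*r) dr, so v = -cos(2*r)/2.
Apply parts 2 times (tabular method): alternate signs, differentiate u down to 0, integrate dv up.

-r**2*cos(2*r)/2 + r*sin(2*r)/2 + r*cos(2*r) - sin(2*r)/2 + 5*cos(2*r)/4 + C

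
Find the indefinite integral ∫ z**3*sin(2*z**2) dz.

Let u = z², du = 2z dz; rewrite as (1/2)∫ u^1·sin(2u) du.
Now integrate by parts 1 time.

-z**2*cos(2*z**2)/4 + sin(2*z**2)/8 + C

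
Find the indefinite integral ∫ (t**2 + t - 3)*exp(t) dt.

Use integration by parts with u = t**2 + t - 3, dv = exp(t) dt, so v = exp(t).
Apply parts 2 times (tabular method): alternate signs, differentiate u down to 0, integrate dv up.

(t**2 - t - 2)*exp(t) + C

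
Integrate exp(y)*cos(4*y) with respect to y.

Let I denote the integral. Integrate by parts with u = cos(4*y), dv = exp(y) dy, so v = exp(y): I = exp(y)*cos(4*y) + 4·∫ exp(y)*sin(4*y) dy.
Apply parts again with u = sin(4*y), dv = exp(y) dy: ∫ exp(y)*sin(4*y) dy = exp(y)*sin(4*y) − 4·I. Substituting back brings back I: I = 4*exp(y)*sin(4*y) + exp(y)*cos(4*y) − 16·I.
Solving for I: (1 + 16)·I equals the remaining terms, so I = (1/17)·(4*exp(y)*sin(4*y) + exp(y)*cos(4*y)).

4*exp(y)*sin(4*y)/17 + exp(y)*cos(4*y)/17 + C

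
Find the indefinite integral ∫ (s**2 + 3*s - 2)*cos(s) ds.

Use integration by parts with u = s**2 + 3*s - 2, dv = cos(s) ds, so v = sin(s).
Apply parts 2 times (tabular method): alternate signs, differentiate u down to 0, integrate dv up.

s**2*sin(s) + 3*s*sin(s) + 2*s*cos(s) - 4*sin(s) + 3*cos(s) + C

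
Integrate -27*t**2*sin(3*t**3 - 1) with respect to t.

Let u = 3*t**3 - 1, so du = (9*t**2) dt.
Rewriting, the integral becomes -3·∫ sin(u) du = -3·-cos(u).
Substituting back, u = 3*t**3 - 1.

3*cos(3*t**3 - 1) + C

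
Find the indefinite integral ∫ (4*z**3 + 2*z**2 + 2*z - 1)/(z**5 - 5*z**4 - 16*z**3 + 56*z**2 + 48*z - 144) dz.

947*log(z - 6)/1152 - 247*log(z - 2)/400 + 29*log(z + 2)/128 - 97*log(z + 3)/225 + 43/(80*z - 160) + C

Factor the denominator: (z - 6)*(z - 2)**2*(z + 2)*(z + 3).
Partial-fraction decomposition: -97/(225*(z + 3)) + 29/(128*(z + 2)) - 247/(400*(z - 2)) - 43/(80*(z - 2)**2) + 947/(1152*(z - 6)).
Integrate each term; A/(z−a) gives A·log|z−a|; A/(z−a)² gives −A/(z−a).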